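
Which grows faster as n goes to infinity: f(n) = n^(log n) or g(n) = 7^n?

g(n) = 7^n grows faster: take logs: log(n^(log n)) = (log n)^2, log(7^n) = n log 7; n dominates (log n)^2.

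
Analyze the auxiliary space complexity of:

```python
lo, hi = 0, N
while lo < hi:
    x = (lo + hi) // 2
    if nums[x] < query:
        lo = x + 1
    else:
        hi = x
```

Space complexity: O(1).
Only a constant amount of auxiliary storage is used; nothing grows with n.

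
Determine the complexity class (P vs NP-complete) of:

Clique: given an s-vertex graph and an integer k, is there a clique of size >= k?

This problem is NP-complete: complement of Independent Set / Vertex Cover (with k part of the input).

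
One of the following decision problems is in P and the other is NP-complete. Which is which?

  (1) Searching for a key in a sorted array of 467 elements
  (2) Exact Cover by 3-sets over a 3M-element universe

(1) is P: binary search runs in O(log n).
(2) is NP-complete: one of Karp's 21 NP-complete problems.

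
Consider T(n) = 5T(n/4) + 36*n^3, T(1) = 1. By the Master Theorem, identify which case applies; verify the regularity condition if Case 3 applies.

a=5, b=4, f(n)=36*n^3.
log_4(5) = 1.161 < 3.
f(n) = Omega(n^(1.161+epsilon)) for some epsilon > 0, so Case 3 is the candidate.
Regularity: a*f(n/b) = 5*36*(n/4)^3 = (5/64)*36*n^3 <= c*f(n) with c = 5/64 < 1. Satisfied.
Case 3: T(n) = Theta(n^3).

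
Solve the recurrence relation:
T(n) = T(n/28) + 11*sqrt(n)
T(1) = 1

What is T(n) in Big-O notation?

Each level contributes sqrt(n/28^k). Geometric series with ratio 1/sqrt(28) < 1 sums to O(sqrt(n)).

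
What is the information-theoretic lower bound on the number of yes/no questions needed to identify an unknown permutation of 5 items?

There are 5! = 120 permutations. Each yes/no question gives at most 1 bit, so at least ceil(log_2(120)) = 7 questions are needed.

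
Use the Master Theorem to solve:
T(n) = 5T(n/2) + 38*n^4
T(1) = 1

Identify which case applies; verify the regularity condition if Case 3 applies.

a=5, b=2, f(n)=38*n^4.
log_2(5) = 2.322 < 4.
f(n) = Omega(n^(2.322+epsilon)) for some epsilon > 0, so Case 3 is the candidate.
Regularity: a*f(n/b) = 5*38*(n/2)^4 = (5/16)*38*n^4 <= c*f(n) with c = 5/16 < 1. Satisfied.
Case 3: T(n) = Theta(n^4).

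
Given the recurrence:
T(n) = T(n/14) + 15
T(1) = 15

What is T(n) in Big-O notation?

Each step divides n by 14 and adds 15. After log_14(n) steps, T(n) = O(log n).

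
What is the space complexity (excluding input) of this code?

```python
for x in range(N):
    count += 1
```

Space complexity: O(1).
Only a constant amount of auxiliary storage is used; nothing grows with n.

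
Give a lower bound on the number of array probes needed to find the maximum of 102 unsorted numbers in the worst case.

Adversary: any unprobed cell could hold a value larger than everything seen so far. If fewer than 102 cells are probed, the adversary places the max in an unprobed cell. So all 102 cells must be examined; together with 102-1 comparisons this is tight.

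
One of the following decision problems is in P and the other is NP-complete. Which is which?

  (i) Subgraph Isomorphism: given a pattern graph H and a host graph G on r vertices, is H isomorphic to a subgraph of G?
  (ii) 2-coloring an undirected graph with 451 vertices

(i) is NP-complete: generalizes Clique and Hamiltonian Path (pattern size is part of the input).
(ii) is P: 2-coloring is bipartiteness testing via BFS, O(V+E).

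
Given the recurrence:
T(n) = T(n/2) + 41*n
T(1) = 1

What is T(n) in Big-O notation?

Geometric series: 41*n*(1 + 1/2 + 1/2^2 + ...) = O(n). T(n) = O(n).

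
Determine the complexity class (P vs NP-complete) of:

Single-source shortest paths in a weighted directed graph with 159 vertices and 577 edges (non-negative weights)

This problem is in P: Dijkstra's algorithm runs in O((V+E) log V).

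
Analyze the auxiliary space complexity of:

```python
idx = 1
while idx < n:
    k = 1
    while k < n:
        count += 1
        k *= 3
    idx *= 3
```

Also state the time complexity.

Space complexity: O(1).
Only a constant amount of auxiliary storage is used; nothing grows with n.
Time complexity: O(log^2 n).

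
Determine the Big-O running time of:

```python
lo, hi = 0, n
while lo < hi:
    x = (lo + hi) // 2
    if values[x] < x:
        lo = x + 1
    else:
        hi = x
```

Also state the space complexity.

Time complexity: O(log n).
Space complexity: O(1).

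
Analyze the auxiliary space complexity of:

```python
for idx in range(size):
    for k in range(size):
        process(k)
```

Space complexity: O(1).
Only a constant amount of auxiliary storage is used; nothing grows with n.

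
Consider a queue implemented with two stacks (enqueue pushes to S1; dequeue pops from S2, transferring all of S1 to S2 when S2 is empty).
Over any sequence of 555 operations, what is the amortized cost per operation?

Each element is pushed to S1 once, popped once, pushed to S2 once, and popped once: 4 unit operations over its lifetime. Over 555 operations the total work is O(555). Amortized O(1) per enqueue/dequeue.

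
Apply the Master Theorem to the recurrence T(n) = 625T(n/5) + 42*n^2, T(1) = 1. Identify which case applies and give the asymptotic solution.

a=625, b=5, f(n)=42*n^2.
log_5(625) = 4 > 2.
Since f(n) = O(n^2) is polynomially smaller than n^4, Case 1 applies.
T(n) = Theta(n^4).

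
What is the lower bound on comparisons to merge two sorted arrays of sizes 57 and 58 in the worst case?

Adversary: with |57 - 58| <= 1 the inputs can be fully interleaved so that every adjacent pair in the merged output comes from different arrays. Then each of the 114 adjacent pairs must be directly compared, or the algorithm cannot determine their relative order. Standard merge meets this bound.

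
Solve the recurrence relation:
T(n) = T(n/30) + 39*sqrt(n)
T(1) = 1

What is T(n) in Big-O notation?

Each level contributes sqrt(n/30^k). Geometric series with ratio 1/sqrt(30) < 1 sums to O(sqrt(n)).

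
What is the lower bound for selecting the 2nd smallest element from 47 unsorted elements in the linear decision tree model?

Selecting the 2nd smallest of 47 elements requires Omega(n) comparisons. Every element must be compared at least once. The BFPRT algorithm achieves O(n), making this tight.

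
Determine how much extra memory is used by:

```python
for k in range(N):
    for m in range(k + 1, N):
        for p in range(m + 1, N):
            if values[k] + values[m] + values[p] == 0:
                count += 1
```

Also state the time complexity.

Space complexity: O(1).
Only a constant amount of auxiliary storage is used; nothing grows with n.
Time complexity: O(n^3).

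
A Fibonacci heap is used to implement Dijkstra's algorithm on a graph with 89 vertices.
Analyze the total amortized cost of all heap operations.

Dijkstra performs 89 insert, 89 extract-min, and at most E decrease-key operations. With Fibonacci heap: insert O(1) amortized, extract-min O(log n) amortized, decrease-key O(1) amortized. Total with n = 89: O(n * 1 + n * log n + E * 1) = O(n log n + E).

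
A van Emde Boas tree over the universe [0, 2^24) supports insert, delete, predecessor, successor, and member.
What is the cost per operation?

vEB recursively partitions [0, 16777216) into sqrt(u) clusters of size sqrt(u). Each operation recurses into either one cluster or the summary, never both: T(u) = T(sqrt(u)) + O(1) => T(u) = O(log log u) = O(log 24). This is worst-case, not just amortized.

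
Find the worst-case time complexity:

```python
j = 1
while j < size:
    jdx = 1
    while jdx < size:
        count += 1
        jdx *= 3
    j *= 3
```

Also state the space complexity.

Time complexity: O(log^2 n).
Space complexity: O(1).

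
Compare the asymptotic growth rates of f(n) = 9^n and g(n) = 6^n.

f(n) = 9^n grows faster: (9/6)^n -> infinity since 9/6 > 1.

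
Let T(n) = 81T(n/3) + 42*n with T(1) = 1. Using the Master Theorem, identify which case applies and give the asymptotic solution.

a=81, b=3, f(n)=42*n.
log_3(81) = 4 > 1.
Since f(n) = O(n^1) is polynomially smaller than n^4, Case 1 applies.
T(n) = Theta(n^4).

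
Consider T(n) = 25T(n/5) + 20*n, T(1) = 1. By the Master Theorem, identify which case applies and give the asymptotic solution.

a=25, b=5, f(n)=20*n.
log_5(25) = 2 > 1.
Since f(n) = O(n^1) is polynomially smaller than n^2, Case 1 applies.
T(n) = Theta(n^2).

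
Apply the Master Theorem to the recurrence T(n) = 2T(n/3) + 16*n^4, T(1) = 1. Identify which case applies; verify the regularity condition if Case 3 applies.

a=2, b=3, f(n)=16*n^4.
log_3(2) = 0.6309 < 4.
f(n) = Omega(n^(0.6309+epsilon)) for some epsilon > 0, so Case 3 is the candidate.
Regularity: a*f(n/b) = 2*16*(n/3)^4 = (2/81)*16*n^4 <= c*f(n) with c = 2/81 < 1. Satisfied.
Case 3: T(n) = Theta(n^4).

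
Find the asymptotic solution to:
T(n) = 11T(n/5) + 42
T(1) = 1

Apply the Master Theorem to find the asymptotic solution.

a=11, b=5, f(n)=42. log_5(11) = 1.49. Case 1 of Master Theorem: T(n) = O(n^1.49).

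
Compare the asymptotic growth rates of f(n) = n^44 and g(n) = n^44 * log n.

g(n) = n^44 * log n grows faster: extra log n factor -> infinity.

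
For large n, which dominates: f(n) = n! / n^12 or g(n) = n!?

g(n) = n! grows faster: the ratio n!/(n!/n^12) = n^12 -> infinity.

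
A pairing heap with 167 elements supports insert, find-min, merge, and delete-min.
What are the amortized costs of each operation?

Pairing heaps are self-adjusting heap-ordered trees. Insert and merge link two roots: O(1). Find-min reads the root: O(1). Delete-min removes the root, then pairs children in two passes; amortized cost is O(log 167) = O(log n).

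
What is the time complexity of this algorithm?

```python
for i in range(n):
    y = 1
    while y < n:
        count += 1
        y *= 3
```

Time complexity: O(n log n).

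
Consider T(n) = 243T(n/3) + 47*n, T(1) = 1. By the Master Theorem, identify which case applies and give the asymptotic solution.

a=243, b=3, f(n)=47*n.
log_3(243) = 5 > 1.
Since f(n) = O(n^1) is polynomially smaller than n^5, Case 1 applies.
T(n) = Theta(n^5).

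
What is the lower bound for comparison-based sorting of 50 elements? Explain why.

A comparison-based sorting algorithm corresponds to a decision tree. With 50! possible permutations, the tree has 50! leaves. The height is at least log_2(50!) = Omega(n log n) by Stirling's approximation.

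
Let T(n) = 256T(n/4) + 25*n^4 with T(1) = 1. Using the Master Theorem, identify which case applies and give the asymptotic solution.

a=256, b=4, f(n)=25*n^4.
log_4(256) = 4, so n^(log_b(a)) = n^4.
f(n) = Theta(n^4), so Case 2 applies.
T(n) = Theta(n^4 log n).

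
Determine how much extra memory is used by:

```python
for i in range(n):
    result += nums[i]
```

Space complexity: O(1).
Only a constant amount of auxiliary storage is used; nothing grows with n.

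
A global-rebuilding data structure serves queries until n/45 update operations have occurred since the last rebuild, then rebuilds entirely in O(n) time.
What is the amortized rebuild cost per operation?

The O(n) rebuild is triggered by n/45 operations, so each contributes O(n)/(n/45) = O(45) = O(1) to the rebuild cost.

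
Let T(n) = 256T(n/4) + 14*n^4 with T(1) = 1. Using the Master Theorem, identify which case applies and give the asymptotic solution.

a=256, b=4, f(n)=14*n^4.
log_4(256) = 4, so n^(log_b(a)) = n^4.
f(n) = Theta(n^4), so Case 2 applies.
T(n) = Theta(n^4 log n).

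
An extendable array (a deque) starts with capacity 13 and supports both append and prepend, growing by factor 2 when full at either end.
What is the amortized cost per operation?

Growth at either end copies all elements; capacities form a geometric sequence with ratio 2, so total copy cost over n operations is O(n) (two geometric series). Amortized O(1).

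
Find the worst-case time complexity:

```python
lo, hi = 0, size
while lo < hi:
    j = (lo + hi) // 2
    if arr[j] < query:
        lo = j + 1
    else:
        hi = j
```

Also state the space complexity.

Time complexity: O(log n).
Space complexity: O(1).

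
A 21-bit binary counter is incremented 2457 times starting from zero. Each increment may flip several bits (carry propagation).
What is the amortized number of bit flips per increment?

Bit i flips on every 2^i-th increment, so over 2457 increments bit i flips floor(2457/2^i) times. Summing over i: total flips < 2 * 2457. Amortized: < 2 = O(1) per increment.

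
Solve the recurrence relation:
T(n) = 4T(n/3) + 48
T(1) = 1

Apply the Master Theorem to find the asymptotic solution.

a=4, b=3, f(n)=48. log_3(4) = 1.262. Case 1 of Master Theorem: T(n) = O(n^1.262).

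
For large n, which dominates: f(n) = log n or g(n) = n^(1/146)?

g(n) = n^(1/146) grows faster: any positive power of n dominates log n.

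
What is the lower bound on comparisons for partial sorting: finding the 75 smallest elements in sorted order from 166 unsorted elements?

Finding 75 smallest of 166 in sorted order: Omega(166) to identify the 75 smallest, plus Omega(75 log 75) to sort them. Total: Omega(n + k log k).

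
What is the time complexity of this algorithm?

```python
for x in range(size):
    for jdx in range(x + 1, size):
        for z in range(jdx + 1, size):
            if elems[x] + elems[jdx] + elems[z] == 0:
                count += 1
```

Time complexity: O(n^3).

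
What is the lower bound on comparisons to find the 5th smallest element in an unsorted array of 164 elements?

Finding the 5th smallest of 164 elements requires Omega(n) comparisons. Every element must participate in at least one comparison; otherwise it could be the 5th smallest.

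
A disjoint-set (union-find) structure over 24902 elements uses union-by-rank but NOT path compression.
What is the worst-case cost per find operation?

Union-by-rank alone keeps every tree's height <= log_2(24902) ~= 14.6. Each find traverses from a node to its root, costing O(height) = O(log n). Without path compression this bound is tight.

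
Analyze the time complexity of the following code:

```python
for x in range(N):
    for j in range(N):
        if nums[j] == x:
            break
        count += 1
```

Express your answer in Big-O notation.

Time complexity: O(n^2).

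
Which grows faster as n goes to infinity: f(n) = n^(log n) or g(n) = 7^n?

g(n) = 7^n grows faster: take logs: log(n^(log n)) = (log n)^2, log(7^n) = n log 7; n dominates (log n)^2.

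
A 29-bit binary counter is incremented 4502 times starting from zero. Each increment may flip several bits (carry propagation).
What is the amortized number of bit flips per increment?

Bit i flips on every 2^i-th increment, so over 4502 increments bit i flips floor(4502/2^i) times. Summing over i: total flips < 2 * 4502. Amortized: < 2 = O(1) per increment.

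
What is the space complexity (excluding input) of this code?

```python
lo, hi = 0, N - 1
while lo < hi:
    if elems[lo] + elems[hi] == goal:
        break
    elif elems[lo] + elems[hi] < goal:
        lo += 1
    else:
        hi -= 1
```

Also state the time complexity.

Space complexity: O(1).
Only a constant amount of auxiliary storage is used; nothing grows with n.
Time complexity: O(n).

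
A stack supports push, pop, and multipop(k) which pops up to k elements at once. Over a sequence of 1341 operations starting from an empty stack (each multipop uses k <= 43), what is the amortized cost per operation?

Each element is pushed exactly once and popped at most once (whether by pop or as part of a multipop). So the total number of individual pops over the whole sequence is at most the number of pushes, which is at most 1341. Total work <= 2 * 1341, hence O(1) amortized per operation.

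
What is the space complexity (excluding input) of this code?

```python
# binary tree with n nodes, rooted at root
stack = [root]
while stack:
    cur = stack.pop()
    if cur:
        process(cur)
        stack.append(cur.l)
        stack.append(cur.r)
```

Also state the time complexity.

Space complexity: O(n).
Auxiliary storage grows linearly with the input size n in the worst case.
Time complexity: O(n).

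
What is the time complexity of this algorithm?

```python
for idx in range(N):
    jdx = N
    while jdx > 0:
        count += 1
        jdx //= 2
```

Time complexity: O(n log n).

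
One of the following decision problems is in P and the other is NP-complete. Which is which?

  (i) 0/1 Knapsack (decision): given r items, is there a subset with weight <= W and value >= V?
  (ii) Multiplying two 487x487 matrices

(i) is NP-complete: reduces from Subset Sum.
(ii) is P: the schoolbook algorithm runs in O(n^3).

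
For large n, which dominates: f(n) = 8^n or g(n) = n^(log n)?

f(n) = 8^n grows faster: take logs: log(n^(log n)) = (log n)^2, log(8^n) = n log 8; n dominates (log n)^2.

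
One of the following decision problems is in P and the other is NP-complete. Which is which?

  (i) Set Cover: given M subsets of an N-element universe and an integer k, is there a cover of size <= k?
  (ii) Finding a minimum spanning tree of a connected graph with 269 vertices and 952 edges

(i) is NP-complete: one of Karp's 21 NP-complete problems (with k part of the input).
(ii) is P: Kruskal's / Prim's algorithms run in polynomial time.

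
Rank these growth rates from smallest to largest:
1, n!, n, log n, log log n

Ordered by growth rate: 1 < log log n < log n < n < n!.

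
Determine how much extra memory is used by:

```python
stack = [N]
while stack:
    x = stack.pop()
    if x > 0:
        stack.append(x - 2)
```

Space complexity: O(1).
Only a constant amount of auxiliary storage is used; nothing grows with n.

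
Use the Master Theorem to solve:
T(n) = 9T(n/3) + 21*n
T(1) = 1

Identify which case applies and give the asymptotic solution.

a=9, b=3, f(n)=21*n.
log_3(9) = 2 > 1.
Since f(n) = O(n^1) is polynomially smaller than n^2, Case 1 applies.
T(n) = Theta(n^2).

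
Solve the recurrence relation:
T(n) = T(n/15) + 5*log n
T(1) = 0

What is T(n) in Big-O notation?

Each of the log_15(n) levels adds O(log n). T(n) = O(log^2 n).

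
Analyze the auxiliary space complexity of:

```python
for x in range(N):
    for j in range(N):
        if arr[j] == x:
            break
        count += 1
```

Space complexity: O(1).
Only a constant amount of auxiliary storage is used; nothing grows with n.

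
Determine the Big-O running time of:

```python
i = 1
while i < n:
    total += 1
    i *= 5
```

Time complexity: O(log n).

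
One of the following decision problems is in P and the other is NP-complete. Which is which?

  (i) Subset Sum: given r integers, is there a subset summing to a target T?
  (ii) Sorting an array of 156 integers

(i) is NP-complete: one of Karp's 21 NP-complete problems.
(ii) is P: merge sort runs in O(n log n).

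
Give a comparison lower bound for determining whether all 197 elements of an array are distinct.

In the algebraic decision-tree model, the YES region for element distinctness on 197 elements has 197! connected components (one per ordering). Ben-Or's theorem then gives a lower bound of Omega(log(n!)) = Omega(n log n).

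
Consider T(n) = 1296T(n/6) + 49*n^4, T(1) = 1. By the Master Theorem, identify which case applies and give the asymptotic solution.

a=1296, b=6, f(n)=49*n^4.
log_6(1296) = 4, so n^(log_b(a)) = n^4.
f(n) = Theta(n^4), so Case 2 applies.
T(n) = Theta(n^4 log n).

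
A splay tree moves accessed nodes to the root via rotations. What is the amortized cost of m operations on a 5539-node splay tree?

Using a potential function Phi = sum of log(size of subtree) for each node, each splay operation has amortized cost O(log n) where n = 5539. Bad individual operations (O(n)) are offset by decreased potential.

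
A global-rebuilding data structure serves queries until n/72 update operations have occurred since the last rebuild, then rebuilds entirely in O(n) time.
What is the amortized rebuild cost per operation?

The O(n) rebuild is triggered by n/72 operations, so each contributes O(n)/(n/72) = O(72) = O(1) to the rebuild cost.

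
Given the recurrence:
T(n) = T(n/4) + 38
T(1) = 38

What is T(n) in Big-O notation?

Each step divides n by 4 and adds 38. After log_4(n) steps, T(n) = O(log n).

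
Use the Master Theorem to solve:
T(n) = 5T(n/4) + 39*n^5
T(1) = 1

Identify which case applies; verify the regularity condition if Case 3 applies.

a=5, b=4, f(n)=39*n^5.
log_4(5) = 1.161 < 5.
f(n) = Omega(n^(1.161+epsilon)) for some epsilon > 0, so Case 3 is the candidate.
Regularity: a*f(n/b) = 5*39*(n/4)^5 = (5/1024)*39*n^5 <= c*f(n) with c = 5/1024 < 1. Satisfied.
Case 3: T(n) = Theta(n^5).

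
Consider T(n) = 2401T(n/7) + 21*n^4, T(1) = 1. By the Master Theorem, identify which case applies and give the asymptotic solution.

a=2401, b=7, f(n)=21*n^4.
log_7(2401) = 4, so n^(log_b(a)) = n^4.
f(n) = Theta(n^4), so Case 2 applies.
T(n) = Theta(n^4 log n).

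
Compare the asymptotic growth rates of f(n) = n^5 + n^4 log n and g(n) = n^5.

f(n) = n^5 + n^4 log n and g(n) = n^5 are Theta of each other: the lower-order n^4 log n term is o(n^5); both are Theta(n^5).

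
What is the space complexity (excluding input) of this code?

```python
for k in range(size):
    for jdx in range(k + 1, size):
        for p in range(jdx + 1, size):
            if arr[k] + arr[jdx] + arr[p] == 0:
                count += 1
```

Space complexity: O(1).
Only a constant amount of auxiliary storage is used; nothing grows with n.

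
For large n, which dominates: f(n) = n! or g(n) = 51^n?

f(n) = n! grows faster: n!/51^n -> infinity by Stirling.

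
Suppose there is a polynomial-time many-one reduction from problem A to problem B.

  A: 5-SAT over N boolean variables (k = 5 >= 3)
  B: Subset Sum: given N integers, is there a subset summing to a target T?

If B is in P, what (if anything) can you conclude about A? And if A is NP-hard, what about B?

A poly-time reduction A <=_p B means any A-instance can be transformed to a B-instance in poly time.
If B is in P: compose the reduction with B's poly-time algorithm to solve A in poly time, so A is in P.
If A is NP-hard: every NP problem reduces to A, which reduces to B; composing reductions, every NP problem reduces to B, so B is NP-hard.
(Here in fact A is NP-complete and B is NP-complete.)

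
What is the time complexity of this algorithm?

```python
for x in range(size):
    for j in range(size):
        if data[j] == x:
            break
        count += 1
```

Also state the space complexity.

Time complexity: O(n^2).
Space complexity: O(1).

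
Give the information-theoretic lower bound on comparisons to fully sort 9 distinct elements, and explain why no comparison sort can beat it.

A comparison sort is a binary decision tree whose leaves are the 9! = 362880 possible output permutations. A binary tree with L leaves has height >= ceil(log_2(L)). So any comparison sort needs >= ceil(log_2(9!)) = 19 comparisons in the worst case.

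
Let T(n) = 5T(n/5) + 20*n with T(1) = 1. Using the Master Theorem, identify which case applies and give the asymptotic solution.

a=5, b=5, f(n)=20*n.
log_5(5) = 1, so n^(log_b(a)) = n.
f(n) = Theta(n), so Case 2 applies.
T(n) = Theta(n log n).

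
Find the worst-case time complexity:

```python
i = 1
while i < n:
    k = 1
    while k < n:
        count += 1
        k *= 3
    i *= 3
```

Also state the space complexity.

Time complexity: O(log^2 n).
Space complexity: O(1).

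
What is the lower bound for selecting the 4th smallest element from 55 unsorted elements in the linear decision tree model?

Selecting the 4th smallest of 55 elements requires Omega(n) comparisons. Every element must be compared at least once. The BFPRT algorithm achieves O(n), making this tight.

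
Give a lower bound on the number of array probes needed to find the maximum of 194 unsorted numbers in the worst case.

Adversary: any unprobed cell could hold a value larger than everything seen so far. If fewer than 194 cells are probed, the adversary places the max in an unprobed cell. So all 194 cells must be examined; together with 194-1 comparisons this is tight.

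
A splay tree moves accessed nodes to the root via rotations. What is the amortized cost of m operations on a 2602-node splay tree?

Using a potential function Phi = sum of log(size of subtree) for each node, each splay operation has amortized cost O(log n) where n = 2602. Bad individual operations (O(n)) are offset by decreased potential.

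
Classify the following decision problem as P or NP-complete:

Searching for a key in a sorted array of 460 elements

This problem is in P: binary search runs in O(log n).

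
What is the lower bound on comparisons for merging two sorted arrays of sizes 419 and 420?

Adversary argument: with sizes 419 and 420 (differing by at most 1), interleave the two arrays so that every consecutive pair in the output comes from different inputs. Then each of the 838 adjacent output pairs must be directly compared, or the algorithm cannot determine their relative order. So 838 comparisons are necessary; standard merge achieves this.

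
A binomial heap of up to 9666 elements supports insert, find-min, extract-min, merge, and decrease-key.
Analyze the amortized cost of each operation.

A binomial heap with n <= 9666 elements has at most floor(log_2 9666) + 1 = 14 trees. Using potential Phi = number of trees: Insert adds one tree, but cascading merges reduce count -- amortized O(1). Find-min reads the cached minimum pointer: O(1). Extract-min creates O(log n) new trees: O(log n). Merge combines tree lists: O(log n). Decrease-key sifts the element up its tree of height <= log n: O(log n).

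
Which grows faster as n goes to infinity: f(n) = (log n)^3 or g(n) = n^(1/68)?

g(n) = n^(1/68) grows faster: any positive power of n dominates any polylog.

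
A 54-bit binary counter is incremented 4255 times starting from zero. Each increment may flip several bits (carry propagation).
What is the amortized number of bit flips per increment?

Bit i flips on every 2^i-th increment, so over 4255 increments bit i flips floor(4255/2^i) times. Summing over i: total flips < 2 * 4255. Amortized: < 2 = O(1) per increment.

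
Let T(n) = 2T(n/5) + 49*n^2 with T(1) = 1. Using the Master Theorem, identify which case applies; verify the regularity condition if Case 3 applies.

a=2, b=5, f(n)=49*n^2.
log_5(2) = 0.4307 < 2.
f(n) = Omega(n^(0.4307+epsilon)) for some epsilon > 0, so Case 3 is the candidate.
Regularity: a*f(n/b) = 2*49*(n/5)^2 = (2/25)*49*n^2 <= c*f(n) with c = 2/25 < 1. Satisfied.
Case 3: T(n) = Theta(n^2).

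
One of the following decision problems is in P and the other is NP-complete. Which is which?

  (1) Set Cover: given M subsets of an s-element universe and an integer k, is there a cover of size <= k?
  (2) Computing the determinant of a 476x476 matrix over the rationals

(1) is NP-complete: one of Karp's 21 NP-complete problems (with k part of the input).
(2) is P: Gaussian elimination runs in O(n^3).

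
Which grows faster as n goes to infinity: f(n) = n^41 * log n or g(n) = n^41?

f(n) = n^41 * log n grows faster: extra log n factor -> infinity.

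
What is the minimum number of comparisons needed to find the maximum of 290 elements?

Finding the maximum requires 289 comparisons. Each comparison eliminates exactly one candidate. With 290 candidates, we need 289 eliminations.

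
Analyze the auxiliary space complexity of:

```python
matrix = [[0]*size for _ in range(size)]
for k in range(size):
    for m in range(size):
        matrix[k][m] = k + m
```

Space complexity: O(n^2).
A 2D structure of size n x n is allocated.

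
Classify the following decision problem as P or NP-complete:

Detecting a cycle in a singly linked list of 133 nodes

This problem is in P: Floyd's tortoise-and-hare runs in O(n) time, O(1) space.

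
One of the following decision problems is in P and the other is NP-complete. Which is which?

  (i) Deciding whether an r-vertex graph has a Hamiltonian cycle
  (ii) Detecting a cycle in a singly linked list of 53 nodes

(i) is NP-complete: one of Karp's 21 NP-complete problems.
(ii) is P: Floyd's tortoise-and-hare runs in O(n) time, O(1) space.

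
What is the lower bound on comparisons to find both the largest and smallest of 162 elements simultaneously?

Pair elements first (floor(162/2) comparisons), then find max among winners and min among losers. Total: ceil(3*162/2) - 2 = 241 comparisons.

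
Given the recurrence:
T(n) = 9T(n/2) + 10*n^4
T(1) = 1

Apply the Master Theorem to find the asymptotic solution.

a=9, b=2, f(n)=10*n^4. log_2(9) = 3.17 < 4. Case 3: T(n) = O(n^4).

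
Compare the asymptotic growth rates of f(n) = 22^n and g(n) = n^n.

g(n) = n^n grows faster: n^n / 22^n = (n/22)^n -> infinity once n > 22.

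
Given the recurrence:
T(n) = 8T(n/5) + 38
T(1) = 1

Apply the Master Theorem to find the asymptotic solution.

a=8, b=5, f(n)=38. log_5(8) = 1.292. Case 1 of Master Theorem: T(n) = O(n^1.292).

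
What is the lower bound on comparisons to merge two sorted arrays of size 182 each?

To merge two sorted arrays of size 182, we need at least 363 comparisons in the worst case. An adversary can force every element to be compared.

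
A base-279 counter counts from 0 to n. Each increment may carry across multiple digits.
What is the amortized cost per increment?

Digit at position i changes every 279^i increments. Total digit changes over n increments: n * 279/(279-1) = O(n). Amortized: O(1).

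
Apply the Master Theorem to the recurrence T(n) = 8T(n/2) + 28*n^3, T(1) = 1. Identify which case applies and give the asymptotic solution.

a=8, b=2, f(n)=28*n^3.
log_2(8) = 3, so n^(log_b(a)) = n^3.
f(n) = Theta(n^3), so Case 2 applies.
T(n) = Theta(n^3 log n).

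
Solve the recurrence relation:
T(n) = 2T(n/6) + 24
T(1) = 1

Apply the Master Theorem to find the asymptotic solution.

a=2, b=6, f(n)=24. log_6(2) = 0.3869. Case 1 of Master Theorem: T(n) = O(n^0.3869).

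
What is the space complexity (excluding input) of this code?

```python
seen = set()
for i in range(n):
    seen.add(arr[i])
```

Space complexity: O(n).
Auxiliary storage grows linearly with the input size n in the worst case.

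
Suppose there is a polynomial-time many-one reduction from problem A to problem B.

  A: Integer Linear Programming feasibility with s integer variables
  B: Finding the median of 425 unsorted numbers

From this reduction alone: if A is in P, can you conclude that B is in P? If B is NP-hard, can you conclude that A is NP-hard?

A poly-time reduction A <=_p B transfers tractability DOWN (B easy => A easy) and hardness UP (A hard => B hard), not the reverse.
From A in P, the reduction alone does NOT give B in P: any problem in P trivially reduces to SAT, yet SAT is not known to be in P.
From B NP-hard, the reduction alone does NOT give A NP-hard: again, easy problems reduce to hard ones.
(Here in fact A is NP-complete and B is in P, so no such reduction is known -- its existence would imply P = NP; the analysis concerns only what the assumed reduction would or would not let you conclude.)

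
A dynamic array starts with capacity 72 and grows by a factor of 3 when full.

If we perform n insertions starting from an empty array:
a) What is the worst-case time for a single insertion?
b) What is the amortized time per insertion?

(a) Worst-case single insertion: O(n) -- when the array is full at capacity c, the resize copies all c elements, and c can be Theta(n).
(b) Resizes happen at sizes 72, 216, 648, ... Total copy cost for n insertions: 72 + 216 + ... = O(n) (geometric series with ratio 1/3). Amortized cost per insertion: O(n)/n = O(1).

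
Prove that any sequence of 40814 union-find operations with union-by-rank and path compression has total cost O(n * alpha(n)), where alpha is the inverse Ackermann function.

Using Tarjan's analysis with rank-based potential function. Union-by-rank keeps tree height O(log n). Path compression flattens paths during find. For n = 40814 operations, total cost is O(n * alpha(n)), effectively O(n) since alpha grows incredibly slowly.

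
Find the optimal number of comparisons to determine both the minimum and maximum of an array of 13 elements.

Naive approach: 24 comparisons (12 for max + 12 for min).
Optimal: Compare elements in pairs first (floor(n/2) = 6 comparisons), then find max among winners and min among losers (6 comparisons each).
Total: ceil(3n/2) - 2 = 18 comparisons. An adversary argument shows this is also a lower bound.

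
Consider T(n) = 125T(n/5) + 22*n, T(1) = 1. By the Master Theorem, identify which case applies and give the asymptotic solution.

a=125, b=5, f(n)=22*n.
log_5(125) = 3 > 1.
Since f(n) = O(n^1) is polynomially smaller than n^3, Case 1 applies.
T(n) = Theta(n^3).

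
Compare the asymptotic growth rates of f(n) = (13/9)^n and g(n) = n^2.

f(n) = (13/9)^n grows faster: (13/9)^n is exponential with base 13/9 > 1, dominating every polynomial.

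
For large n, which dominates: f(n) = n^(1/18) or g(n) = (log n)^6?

f(n) = n^(1/18) grows faster: any positive power of n dominates any polylog.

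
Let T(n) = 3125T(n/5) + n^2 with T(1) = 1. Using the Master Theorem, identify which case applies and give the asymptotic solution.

a=3125, b=5, f(n)=n^2.
log_5(3125) = 5 > 2.
Since f(n) = O(n^2) is polynomially smaller than n^5, Case 1 applies.
T(n) = Theta(n^5).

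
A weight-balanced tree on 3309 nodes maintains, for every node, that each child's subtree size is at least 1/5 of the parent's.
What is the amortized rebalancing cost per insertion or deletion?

With balance ratio 1/5, tree height is O(log_{5/1}(3309)) = O(log n). A rebalance at a node of size s costs O(s) but requires Omega(s) updates in that subtree to retrigger. Summed over the O(log n) ancestors of the touched leaf, amortized rebalancing is O(log n).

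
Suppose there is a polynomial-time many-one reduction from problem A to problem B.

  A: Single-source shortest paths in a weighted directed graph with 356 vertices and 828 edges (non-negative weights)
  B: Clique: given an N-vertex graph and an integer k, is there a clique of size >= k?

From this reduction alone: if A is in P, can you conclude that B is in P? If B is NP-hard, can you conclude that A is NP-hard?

A poly-time reduction A <=_p B transfers tractability DOWN (B easy => A easy) and hardness UP (A hard => B hard), not the reverse.
From A in P, the reduction alone does NOT give B in P: any problem in P trivially reduces to SAT, yet SAT is not known to be in P.
From B NP-hard, the reduction alone does NOT give A NP-hard: again, easy problems reduce to hard ones.
(Here in fact A is P and B is NP-complete.)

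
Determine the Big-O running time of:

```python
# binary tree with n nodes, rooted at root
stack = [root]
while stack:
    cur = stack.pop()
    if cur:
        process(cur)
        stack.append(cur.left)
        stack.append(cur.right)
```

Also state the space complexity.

Time complexity: O(n).
Space complexity: O(n).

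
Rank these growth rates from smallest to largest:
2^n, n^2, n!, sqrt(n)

Ordered by growth rate: sqrt(n) < n^2 < 2^n < n!.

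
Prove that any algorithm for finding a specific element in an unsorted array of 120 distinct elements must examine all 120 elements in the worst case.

Adversary argument: if the algorithm examines fewer than 120 elements, the adversary places the target in an unexamined position. The algorithm cannot distinguish 'not present' from 'in unexamined position'.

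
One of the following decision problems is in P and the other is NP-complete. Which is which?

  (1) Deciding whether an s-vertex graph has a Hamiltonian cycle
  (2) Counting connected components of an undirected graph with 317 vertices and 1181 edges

(1) is NP-complete: one of Karp's 21 NP-complete problems.
(2) is P: BFS/DFS visits each vertex and edge once: O(V+E).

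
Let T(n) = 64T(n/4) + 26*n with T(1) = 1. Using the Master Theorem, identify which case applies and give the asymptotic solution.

a=64, b=4, f(n)=26*n.
log_4(64) = 3 > 1.
Since f(n) = O(n^1) is polynomially smaller than n^3, Case 1 applies.
T(n) = Theta(n^3).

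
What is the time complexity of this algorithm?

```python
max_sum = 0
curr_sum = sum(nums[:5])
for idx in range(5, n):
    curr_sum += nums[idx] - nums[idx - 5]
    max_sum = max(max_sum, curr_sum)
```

Time complexity: O(n).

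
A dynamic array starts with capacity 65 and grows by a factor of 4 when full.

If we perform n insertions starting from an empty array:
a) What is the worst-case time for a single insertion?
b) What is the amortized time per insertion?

(a) Worst-case single insertion: O(n) -- when the array is full at capacity c, the resize copies all c elements, and c can be Theta(n).
(b) Resizes happen at sizes 65, 260, 1040, ... Total copy cost for n insertions: 65 + 260 + ... = O(n) (geometric series with ratio 1/4). Amortized cost per insertion: O(n)/n = O(1).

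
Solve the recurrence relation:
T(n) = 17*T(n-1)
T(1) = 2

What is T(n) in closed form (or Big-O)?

Each step multiplies by 17. T(n) = T(1)*17^(n-1) = 2*17^(n-1).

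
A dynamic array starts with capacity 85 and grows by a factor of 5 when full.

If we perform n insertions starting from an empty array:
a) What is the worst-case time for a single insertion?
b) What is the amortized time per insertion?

(a) Worst-case single insertion: O(n) -- when the array is full at capacity c, the resize copies all c elements, and c can be Theta(n).
(b) Resizes happen at sizes 85, 425, 2125, ... Total copy cost for n insertions: 85 + 425 + ... = O(n) (geometric series with ratio 1/5). Amortized cost per insertion: O(n)/n = O(1).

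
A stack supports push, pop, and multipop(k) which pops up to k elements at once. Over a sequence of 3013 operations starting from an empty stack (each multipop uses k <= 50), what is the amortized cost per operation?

Each element is pushed exactly once and popped at most once (whether by pop or as part of a multipop). So the total number of individual pops over the whole sequence is at most the number of pushes, which is at most 3013. Total work <= 2 * 3013, hence O(1) amortized per operation.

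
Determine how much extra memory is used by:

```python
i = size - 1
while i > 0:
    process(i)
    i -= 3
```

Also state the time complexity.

Space complexity: O(1).
Only a constant amount of auxiliary storage is used; nothing grows with n.
Time complexity: O(n).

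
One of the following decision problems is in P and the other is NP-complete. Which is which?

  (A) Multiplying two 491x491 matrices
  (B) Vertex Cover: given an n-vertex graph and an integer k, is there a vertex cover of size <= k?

(A) is P: the schoolbook algorithm runs in O(n^3).
(B) is NP-complete: one of Karp's 21 NP-complete problems (with k part of the input; for any fixed constant k it is in P).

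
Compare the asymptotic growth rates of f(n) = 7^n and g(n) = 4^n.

f(n) = 7^n grows faster: (7/4)^n -> infinity since 7/4 > 1.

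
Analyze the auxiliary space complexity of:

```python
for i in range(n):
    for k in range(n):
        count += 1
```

Space complexity: O(1).
Only a constant amount of auxiliary storage is used; nothing grows with n.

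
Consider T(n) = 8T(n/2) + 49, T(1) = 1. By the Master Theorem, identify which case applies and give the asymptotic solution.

a=8, b=2, f(n)=49.
log_2(8) = 3 > 0.
Since f(n) = O(n^0) is polynomially smaller than n^3, Case 1 applies.
T(n) = Theta(n^3).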